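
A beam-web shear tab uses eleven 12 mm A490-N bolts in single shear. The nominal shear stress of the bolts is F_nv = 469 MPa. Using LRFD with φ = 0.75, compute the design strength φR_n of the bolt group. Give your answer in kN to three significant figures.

438 kN

A_b = π × 12² / 4 = 113.1 mm².
R_n = F_nv · A_b · n · n_s = 469 × 113.1 × 11 × 1 / 1000 = 583.5 kN.
Design strength φR_n = 0.75 × 583.5 = 438 kN.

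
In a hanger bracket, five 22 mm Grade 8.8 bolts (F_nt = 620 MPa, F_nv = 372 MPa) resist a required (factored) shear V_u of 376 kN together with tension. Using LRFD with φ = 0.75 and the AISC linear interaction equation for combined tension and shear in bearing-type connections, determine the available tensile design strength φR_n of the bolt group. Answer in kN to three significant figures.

522 kN

A_b = π·22²/4 = 380.1 mm²; f_rv = 376 × 1000 / (5 × 380.1) = 197.8 MPa.
F'_nt = 1.3 F_nt − (F_nt / φF_nv) f_rv = 1.3·620 − (620/(0.75·372))·197.8 = 366.4 MPa, capped at F_nt → F'_nt = 366.4 MPa.
R_n = F'_nt · A_b · n = 366.4 × 380.1 × 5 / 1000 = 696.4 kN.
Design strength φR_n = 0.75 × 696.4 = 522 kN.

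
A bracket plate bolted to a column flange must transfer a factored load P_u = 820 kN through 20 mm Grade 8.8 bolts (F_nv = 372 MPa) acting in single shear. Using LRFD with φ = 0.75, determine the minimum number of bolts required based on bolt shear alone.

A_b = π·20²/4 = 314.2 mm².
Per-bolt design strength φR_n = 0.75 × 372 × 314.2 × 1 / 1000 = 87.65 kN.
n ≥ 820 / 87.65 = 9.355 → use 10 bolts.

10 bolts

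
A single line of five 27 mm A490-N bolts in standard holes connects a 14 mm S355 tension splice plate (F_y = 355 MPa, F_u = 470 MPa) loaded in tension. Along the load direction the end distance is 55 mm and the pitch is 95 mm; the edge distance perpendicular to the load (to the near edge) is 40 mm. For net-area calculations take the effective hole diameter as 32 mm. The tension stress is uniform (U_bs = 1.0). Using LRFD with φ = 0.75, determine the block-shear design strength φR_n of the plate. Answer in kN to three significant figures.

Shear plane L_v = 55 + 4·95 = 435 mm; A_gv = 435 × 14 = 6090 mm².
A_nv = (435 − 4.5·32) × 14 = 4074 mm².
A_nt = (40 − 0.5·32) × 14 = 336 mm².
0.6 F_u A_nv = 1149 kN; 0.6 F_y A_gv = 1297 kN → shear rupture governs the shear term.
R_n = 1149 + 1.0 × 470 × 336 / 1000 = 1307 kN.
Design strength φR_n = 0.75 × 1307 = 980 kN.

980 kN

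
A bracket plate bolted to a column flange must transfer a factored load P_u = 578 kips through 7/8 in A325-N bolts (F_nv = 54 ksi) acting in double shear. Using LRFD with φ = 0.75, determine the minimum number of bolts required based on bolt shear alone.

A_b = π·0.875²/4 = 0.6013 in².
Per-bolt design strength φR_n = 0.75 × 54 × 0.6013 × 2 = 48.71 kips.
n ≥ 578 / 48.71 = 11.87 → use 12 bolts.

12 bolts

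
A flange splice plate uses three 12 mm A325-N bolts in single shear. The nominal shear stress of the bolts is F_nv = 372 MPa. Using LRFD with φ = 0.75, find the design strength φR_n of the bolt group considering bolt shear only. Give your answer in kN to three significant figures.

A_b = π × 12² / 4 = 113.1 mm².
R_n = F_nv · A_b · n · n_s = 372 × 113.1 × 3 × 1 / 1000 = 126.2 kN.
Design strength φR_n = 0.75 × 126.2 = 94.7 kN.

94.7 kN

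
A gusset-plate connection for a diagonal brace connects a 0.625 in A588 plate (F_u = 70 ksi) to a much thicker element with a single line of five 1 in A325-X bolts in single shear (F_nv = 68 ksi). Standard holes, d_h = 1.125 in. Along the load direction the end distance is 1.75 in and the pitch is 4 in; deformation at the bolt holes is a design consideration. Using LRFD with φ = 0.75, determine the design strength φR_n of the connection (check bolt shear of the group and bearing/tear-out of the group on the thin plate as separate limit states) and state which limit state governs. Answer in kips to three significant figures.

Bolt shear: A_b = π·1²/4 = 0.7854 in²; R_n = 68 × 0.7854 × 5 × 1 = 267 kips → 0.75 × 267 = 200 kips.
Bearing (1.2 l_c t F_u ≤ 2.4 d t F_u): upper limit = 2.4·1·0.625·70 = 105 kips.
  Edge l_c = 1.75 − 1.125/2 = 1.188 → r_n = 62.34 kips; interior l_c = 4 − 1.125 = 2.875 → r_n = 105 kips.
  R_n,bearing = 1·62.34 + 4·105 = 482.3 kips → 0.75 × 482.3 = 362 kips.
Bolt shear governs: 200 kips.

200 kips (bolt shear governs)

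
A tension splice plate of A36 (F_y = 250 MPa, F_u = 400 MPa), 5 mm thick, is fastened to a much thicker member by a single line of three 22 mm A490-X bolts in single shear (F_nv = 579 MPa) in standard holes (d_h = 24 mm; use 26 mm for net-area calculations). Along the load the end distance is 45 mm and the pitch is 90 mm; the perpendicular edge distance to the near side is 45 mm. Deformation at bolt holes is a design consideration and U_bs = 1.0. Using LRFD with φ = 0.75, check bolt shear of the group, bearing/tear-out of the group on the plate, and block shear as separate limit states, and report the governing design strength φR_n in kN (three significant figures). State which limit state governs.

175 kN (block shear governs)

Bolt shear: A_b = π·22²/4 = 380.1 mm²; R_n = 579 × 380.1 × 3 × 1 / 1000 = 660.3 kN → 0.75 × 660.3 = 495 kN.
Bearing: edge l_c = 33, r_n = 79.2 kN; interior l_c = 66, r_n = 105.6 kN; R_n = 79.2 + 2·105.6 = 290.4 kN → 218 kN.
Block shear: A_gv = 1125, A_nv = 800, A_nt = 160 mm²; R_n = min(0.6F_uA_nv, 0.6F_yA_gv) + U_bs·F_u·A_nt = 232.8 kN → 175 kN.
Block shear governs: 175 kN.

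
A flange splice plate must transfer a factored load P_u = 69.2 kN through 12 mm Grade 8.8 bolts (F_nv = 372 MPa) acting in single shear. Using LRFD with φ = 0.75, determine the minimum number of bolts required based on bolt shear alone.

3 bolts

A_b = π·12²/4 = 113.1 mm².
Per-bolt design strength φR_n = 0.75 × 372 × 113.1 × 1 / 1000 = 31.55 kN.
n ≥ 69.2 / 31.55 = 2.193 → use 3 bolts.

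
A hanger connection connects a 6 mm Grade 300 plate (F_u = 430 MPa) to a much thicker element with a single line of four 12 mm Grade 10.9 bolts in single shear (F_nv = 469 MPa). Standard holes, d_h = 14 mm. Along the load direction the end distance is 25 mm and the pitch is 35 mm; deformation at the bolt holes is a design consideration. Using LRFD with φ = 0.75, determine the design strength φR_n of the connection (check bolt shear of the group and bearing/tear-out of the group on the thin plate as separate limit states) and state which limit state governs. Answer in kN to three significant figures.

Bolt shear: A_b = π·12²/4 = 113.1 mm²; R_n = 469 × 113.1 × 4 × 1 / 1000 = 212.2 kN → 0.75 × 212.2 = 159 kN.
Bearing (1.2 l_c t F_u ≤ 2.4 d t F_u): upper limit = 2.4·12·6·430 / 1000 = 74.3 kN.
  Edge l_c = 25 − 14/2 = 18 → r_n = 55.73 kN; interior l_c = 35 − 14 = 21 → r_n = 65.02 kN.
  R_n,bearing = 1·55.73 + 3·65.02 = 250.8 kN → 0.75 × 250.8 = 188 kN.
Bolt shear governs: 159 kN.

159 kN (bolt shear governs)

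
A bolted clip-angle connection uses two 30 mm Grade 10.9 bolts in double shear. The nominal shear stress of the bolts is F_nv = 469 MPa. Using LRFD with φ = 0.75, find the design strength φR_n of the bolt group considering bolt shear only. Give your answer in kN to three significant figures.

995 kN

A_b = π × 30² / 4 = 706.9 mm².
R_n = F_nv · A_b · n · n_s = 469 × 706.9 × 2 × 2 / 1000 = 1326 kN.
Design strength φR_n = 0.75 × 1326 = 995 kN.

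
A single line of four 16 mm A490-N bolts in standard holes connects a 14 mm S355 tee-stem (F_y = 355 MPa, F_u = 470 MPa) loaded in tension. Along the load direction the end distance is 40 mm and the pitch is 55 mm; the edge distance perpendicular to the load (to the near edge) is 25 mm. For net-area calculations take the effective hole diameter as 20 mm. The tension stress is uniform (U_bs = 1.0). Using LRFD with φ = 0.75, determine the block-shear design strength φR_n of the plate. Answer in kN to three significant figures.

474 kN

Shear plane L_v = 40 + 3·55 = 205 mm; A_gv = 205 × 14 = 2870 mm².
A_nv = (205 − 3.5·20) × 14 = 1890 mm².
A_nt = (25 − 0.5·20) × 14 = 210 mm².
0.6 F_u A_nv = 533 kN; 0.6 F_y A_gv = 611.3 kN → shear rupture governs the shear term.
R_n = 533 + 1.0 × 470 × 210 / 1000 = 631.7 kN.
Design strength φR_n = 0.75 × 631.7 = 474 kN.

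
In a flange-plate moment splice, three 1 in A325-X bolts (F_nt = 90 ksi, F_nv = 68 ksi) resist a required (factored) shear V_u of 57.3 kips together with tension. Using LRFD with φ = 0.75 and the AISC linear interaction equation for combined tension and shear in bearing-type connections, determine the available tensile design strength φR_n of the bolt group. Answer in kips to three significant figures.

A_b = π·1²/4 = 0.7854 in²; f_rv = 57.3 / (3 × 0.7854) = 24.32 ksi.
F'_nt = 1.3 F_nt − (F_nt / φF_nv) f_rv = 1.3·90 − (90/(0.75·68))·24.32 = 74.08 ksi, capped at F_nt → F'_nt = 74.08 ksi.
R_n = F'_nt · A_b · n = 74.08 × 0.7854 × 3 = 174.6 kips.
Design strength φR_n = 0.75 × 174.6 = 131 kips.

131 kips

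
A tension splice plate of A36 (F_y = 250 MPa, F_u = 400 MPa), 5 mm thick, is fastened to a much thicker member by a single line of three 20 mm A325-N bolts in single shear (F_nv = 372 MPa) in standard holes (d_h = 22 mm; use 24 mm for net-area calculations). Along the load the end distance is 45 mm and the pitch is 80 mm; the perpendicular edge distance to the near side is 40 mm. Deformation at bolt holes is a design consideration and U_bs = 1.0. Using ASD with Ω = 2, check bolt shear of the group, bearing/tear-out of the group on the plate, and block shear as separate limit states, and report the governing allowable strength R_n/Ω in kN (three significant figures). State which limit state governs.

Bolt shear: A_b = π·20²/4 = 314.2 mm²; R_n = 372 × 314.2 × 3 × 1 / 1000 = 350.6 kN → 350.6 / 2 = 175 kN.
Bearing: edge l_c = 34, r_n = 81.6 kN; interior l_c = 58, r_n = 96 kN; R_n = 81.6 + 2·96 = 273.6 kN → 137 kN.
Block shear: A_gv = 1025, A_nv = 725, A_nt = 140 mm²; R_n = min(0.6F_uA_nv, 0.6F_yA_gv) + U_bs·F_u·A_nt = 209.8 kN → 105 kN.
Block shear governs: 105 kN.

105 kN (block shear governs)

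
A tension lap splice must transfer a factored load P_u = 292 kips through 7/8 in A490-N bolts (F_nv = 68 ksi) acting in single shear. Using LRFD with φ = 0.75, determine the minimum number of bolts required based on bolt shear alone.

A_b = π·0.875²/4 = 0.6013 in².
Per-bolt design strength φR_n = 0.75 × 68 × 0.6013 × 1 = 30.67 kips.
n ≥ 292 / 30.67 = 9.522 → use 10 bolts.

10 bolts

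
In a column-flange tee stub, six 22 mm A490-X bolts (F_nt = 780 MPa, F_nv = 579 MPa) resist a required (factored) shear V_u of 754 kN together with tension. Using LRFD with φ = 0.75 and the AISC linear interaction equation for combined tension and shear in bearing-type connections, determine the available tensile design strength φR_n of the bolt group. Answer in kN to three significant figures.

A_b = π·22²/4 = 380.1 mm²; f_rv = 754 × 1000 / (6 × 380.1) = 330.6 MPa.
F'_nt = 1.3 F_nt − (F_nt / φF_nv) f_rv = 1.3·780 − (780/(0.75·579))·330.6 = 420.2 MPa, capped at F_nt → F'_nt = 420.2 MPa.
R_n = F'_nt · A_b · n = 420.2 × 380.1 × 6 / 1000 = 958.4 kN.
Design strength φR_n = 0.75 × 958.4 = 719 kN.

719 kN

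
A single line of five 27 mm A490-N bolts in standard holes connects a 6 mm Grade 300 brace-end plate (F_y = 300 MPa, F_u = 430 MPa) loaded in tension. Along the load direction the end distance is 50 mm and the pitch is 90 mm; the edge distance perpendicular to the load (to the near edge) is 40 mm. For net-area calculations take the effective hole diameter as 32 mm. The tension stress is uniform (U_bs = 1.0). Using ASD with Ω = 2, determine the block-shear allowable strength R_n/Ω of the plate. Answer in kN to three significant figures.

Shear plane L_v = 50 + 4·90 = 410 mm; A_gv = 410 × 6 = 2460 mm².
A_nv = (410 − 4.5·32) × 6 = 1596 mm².
A_nt = (40 − 0.5·32) × 6 = 144 mm².
0.6 F_u A_nv = 411.8 kN; 0.6 F_y A_gv = 442.8 kN → shear rupture governs the shear term.
R_n = 411.8 + 1.0 × 430 × 144 / 1000 = 473.7 kN.
Allowable strength R_n/Ω = 473.7 / 2 = 237 kN.

237 kN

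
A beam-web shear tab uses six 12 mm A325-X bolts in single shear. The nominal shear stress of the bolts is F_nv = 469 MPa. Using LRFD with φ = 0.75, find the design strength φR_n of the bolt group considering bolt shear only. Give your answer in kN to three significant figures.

239 kN

A_b = π × 12² / 4 = 113.1 mm².
R_n = F_nv · A_b · n · n_s = 469 × 113.1 × 6 × 1 / 1000 = 318.3 kN.
Design strength φR_n = 0.75 × 318.3 = 239 kN.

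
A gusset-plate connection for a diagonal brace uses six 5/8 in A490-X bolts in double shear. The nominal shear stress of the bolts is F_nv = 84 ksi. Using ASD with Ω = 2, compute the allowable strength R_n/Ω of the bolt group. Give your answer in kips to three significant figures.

A_b = π × 0.625² / 4 = 0.3068 in².
R_n = F_nv · A_b · n · n_s = 84 × 0.3068 × 6 × 2 = 309.3 kips.
Allowable strength R_n/Ω = 309.3 / 2 = 155 kips.

155 kips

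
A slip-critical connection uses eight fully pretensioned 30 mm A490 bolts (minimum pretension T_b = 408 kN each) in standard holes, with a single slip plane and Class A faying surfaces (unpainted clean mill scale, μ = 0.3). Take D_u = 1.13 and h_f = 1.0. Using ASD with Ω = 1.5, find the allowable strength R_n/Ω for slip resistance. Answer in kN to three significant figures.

738 kN

R_n = μ · D_u · h_f · T_b · n_s · n_b = 0.3 × 1.13 × 1.0 × 408 × 1 × 8 = 1106 kN.
Allowable strength R_n/Ω = 1106 / 1.5 = 738 kN.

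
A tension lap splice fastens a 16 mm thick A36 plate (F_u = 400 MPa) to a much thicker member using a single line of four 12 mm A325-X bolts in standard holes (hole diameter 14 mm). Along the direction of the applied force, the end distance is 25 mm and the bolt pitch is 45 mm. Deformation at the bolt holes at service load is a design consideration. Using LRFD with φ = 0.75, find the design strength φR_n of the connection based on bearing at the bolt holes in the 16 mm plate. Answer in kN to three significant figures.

518 kN

Per bolt r_n = 1.2 l_c t F_u ≤ 2.4 d t F_u; upper limit = 2.4 × 12 × 16 × 400 / 1000 = 184.3 kN.
Edge bolt: l_c = 25 − 14/2 = 18 mm → 1.2 × 18 × 16 × 400 / 1000 = 138.2 → r_n = 138.2 kN.
Interior bolts: l_c = 45 − 14 = 31 mm → 1.2 × 31 × 16 × 400 / 1000 = 238.1 → r_n = 184.3 kN.
R_n = 1 × 138.2 + 3 × 184.3 = 691.2 kN.
Design strength φR_n = 0.75 × 691.2 = 518 kN.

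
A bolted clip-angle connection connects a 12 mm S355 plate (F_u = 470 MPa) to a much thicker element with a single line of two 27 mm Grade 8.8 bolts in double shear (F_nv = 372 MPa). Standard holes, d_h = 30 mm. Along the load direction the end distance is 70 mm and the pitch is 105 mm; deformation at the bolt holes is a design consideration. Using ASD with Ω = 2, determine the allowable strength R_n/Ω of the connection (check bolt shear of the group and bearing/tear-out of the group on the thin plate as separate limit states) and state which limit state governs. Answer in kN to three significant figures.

Bolt shear: A_b = π·27²/4 = 572.6 mm²; R_n = 372 × 572.6 × 2 × 2 / 1000 = 852 kN → 852 / 2 = 426 kN.
Bearing (1.2 l_c t F_u ≤ 2.4 d t F_u): upper limit = 2.4·27·12·470 / 1000 = 365.5 kN.
  Edge l_c = 70 − 30/2 = 55 → r_n = 365.5 kN; interior l_c = 105 − 30 = 75 → r_n = 365.5 kN.
  R_n,bearing = 1·365.5 + 1·365.5 = 730.9 kN → 730.9 / 2 = 365 kN.
Bearing governs: 365 kN.

365 kN (bearing governs)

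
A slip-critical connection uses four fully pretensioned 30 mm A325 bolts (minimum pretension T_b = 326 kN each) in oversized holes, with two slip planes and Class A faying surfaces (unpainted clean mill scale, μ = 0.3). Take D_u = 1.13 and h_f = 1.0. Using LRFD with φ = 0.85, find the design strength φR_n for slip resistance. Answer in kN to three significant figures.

751 kN

R_n = μ · D_u · h_f · T_b · n_s · n_b = 0.3 × 1.13 × 1.0 × 326 × 2 × 4 = 884.1 kN.
Design strength φR_n = 0.85 × 884.1 = 751 kN.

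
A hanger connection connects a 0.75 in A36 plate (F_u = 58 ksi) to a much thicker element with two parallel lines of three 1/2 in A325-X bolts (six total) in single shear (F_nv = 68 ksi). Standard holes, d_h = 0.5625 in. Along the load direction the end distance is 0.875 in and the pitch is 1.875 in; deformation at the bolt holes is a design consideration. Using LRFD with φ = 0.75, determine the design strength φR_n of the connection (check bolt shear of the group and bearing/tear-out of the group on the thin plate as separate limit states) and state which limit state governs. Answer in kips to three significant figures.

60.1 kips (bolt shear governs)

Bolt shear: A_b = π·0.5²/4 = 0.1963 in²; R_n = 68 × 0.1963 × 6 × 1 = 80.11 kips → 0.75 × 80.11 = 60.1 kips.
Bearing (1.2 l_c t F_u ≤ 2.4 d t F_u): upper limit = 2.4·0.5·0.75·58 = 52.2 kips.
  Edge l_c = 0.875 − 0.5625/2 = 0.5938 → r_n = 30.99 kips; interior l_c = 1.875 − 0.5625 = 1.312 → r_n = 52.2 kips.
  R_n,bearing = 2·30.99 + 4·52.2 = 270.8 kips → 0.75 × 270.8 = 203 kips.
Bolt shear governs: 60.1 kips.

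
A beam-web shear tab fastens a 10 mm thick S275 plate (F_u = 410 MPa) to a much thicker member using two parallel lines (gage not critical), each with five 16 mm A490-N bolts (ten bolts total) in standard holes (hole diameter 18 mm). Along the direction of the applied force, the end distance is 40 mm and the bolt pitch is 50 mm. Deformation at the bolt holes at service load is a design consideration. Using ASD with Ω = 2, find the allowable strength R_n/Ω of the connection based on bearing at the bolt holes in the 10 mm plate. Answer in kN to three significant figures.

782 kN

Per bolt r_n = 1.2 l_c t F_u ≤ 2.4 d t F_u; upper limit = 2.4 × 16 × 10 × 410 / 1000 = 157.4 kN.
Edge bolt: l_c = 40 − 18/2 = 31 mm → 1.2 × 31 × 10 × 410 / 1000 = 152.5 → r_n = 152.5 kN.
Interior bolts: l_c = 50 − 18 = 32 mm → 1.2 × 32 × 10 × 410 / 1000 = 157.4 → r_n = 157.4 kN.
R_n = 2 × 152.5 + 8 × 157.4 = 1565 kN.
Allowable strength R_n/Ω = 1565 / 2 = 782 kN.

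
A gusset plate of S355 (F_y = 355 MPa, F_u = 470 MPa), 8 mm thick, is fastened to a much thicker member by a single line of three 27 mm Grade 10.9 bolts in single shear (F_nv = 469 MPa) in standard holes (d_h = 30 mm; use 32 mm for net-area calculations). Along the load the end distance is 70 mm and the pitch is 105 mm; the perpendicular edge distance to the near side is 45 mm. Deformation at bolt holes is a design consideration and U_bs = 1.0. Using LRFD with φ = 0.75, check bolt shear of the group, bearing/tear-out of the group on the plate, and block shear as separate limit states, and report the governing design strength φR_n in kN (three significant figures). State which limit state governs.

Bolt shear: A_b = π·27²/4 = 572.6 mm²; R_n = 469 × 572.6 × 3 × 1 / 1000 = 805.6 kN → 0.75 × 805.6 = 604 kN.
Bearing: edge l_c = 55, r_n = 243.6 kN; interior l_c = 75, r_n = 243.6 kN; R_n = 243.6 + 2·243.6 = 730.9 kN → 548 kN.
Block shear: A_gv = 2240, A_nv = 1600, A_nt = 232 mm²; R_n = min(0.6F_uA_nv, 0.6F_yA_gv) + U_bs·F_u·A_nt = 560.2 kN → 420 kN.
Block shear governs: 420 kN.

420 kN (block shear governs)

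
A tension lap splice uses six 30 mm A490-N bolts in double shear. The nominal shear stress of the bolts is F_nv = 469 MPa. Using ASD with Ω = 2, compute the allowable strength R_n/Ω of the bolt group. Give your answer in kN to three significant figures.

A_b = π × 30² / 4 = 706.9 mm².
R_n = F_nv · A_b · n · n_s = 469 × 706.9 × 6 × 2 / 1000 = 3978 kN.
Allowable strength R_n/Ω = 3978 / 2 = 1990 kN.

1990 kN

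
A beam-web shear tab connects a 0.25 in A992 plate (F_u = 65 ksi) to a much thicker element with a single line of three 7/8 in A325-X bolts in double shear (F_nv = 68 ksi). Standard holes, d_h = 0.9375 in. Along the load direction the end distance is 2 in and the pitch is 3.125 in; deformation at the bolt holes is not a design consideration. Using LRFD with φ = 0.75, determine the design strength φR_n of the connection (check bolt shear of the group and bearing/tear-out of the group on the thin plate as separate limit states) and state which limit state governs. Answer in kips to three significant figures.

92 kips (bearing governs)

Bolt shear: A_b = π·0.875²/4 = 0.6013 in²; R_n = 68 × 0.6013 × 3 × 2 = 245.3 kips → 0.75 × 245.3 = 184 kips.
Bearing (1.5 l_c t F_u ≤ 3.0 d t F_u): upper limit = 3.0·0.875·0.25·65 = 42.66 kips.
  Edge l_c = 2 − 0.9375/2 = 1.531 → r_n = 37.32 kips; interior l_c = 3.125 − 0.9375 = 2.188 → r_n = 42.66 kips.
  R_n,bearing = 1·37.32 + 2·42.66 = 122.6 kips → 0.75 × 122.6 = 92 kips.
Bearing governs: 92 kips.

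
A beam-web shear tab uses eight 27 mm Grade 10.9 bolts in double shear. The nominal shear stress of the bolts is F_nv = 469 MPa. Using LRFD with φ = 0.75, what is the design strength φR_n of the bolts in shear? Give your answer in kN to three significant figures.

3220 kN

A_b = π × 27² / 4 = 572.6 mm².
R_n = F_nv · A_b · n · n_s = 469 × 572.6 × 8 × 2 / 1000 = 4296 kN.
Design strength φR_n = 0.75 × 4296 = 3220 kN.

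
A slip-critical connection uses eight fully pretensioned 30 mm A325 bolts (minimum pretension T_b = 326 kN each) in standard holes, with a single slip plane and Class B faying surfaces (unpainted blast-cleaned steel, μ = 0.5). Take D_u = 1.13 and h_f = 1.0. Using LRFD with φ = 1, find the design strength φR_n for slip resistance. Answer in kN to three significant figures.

1470 kN

R_n = μ · D_u · h_f · T_b · n_s · n_b = 0.5 × 1.13 × 1.0 × 326 × 1 × 8 = 1474 kN.
Design strength φR_n = 1 × 1474 = 1470 kN.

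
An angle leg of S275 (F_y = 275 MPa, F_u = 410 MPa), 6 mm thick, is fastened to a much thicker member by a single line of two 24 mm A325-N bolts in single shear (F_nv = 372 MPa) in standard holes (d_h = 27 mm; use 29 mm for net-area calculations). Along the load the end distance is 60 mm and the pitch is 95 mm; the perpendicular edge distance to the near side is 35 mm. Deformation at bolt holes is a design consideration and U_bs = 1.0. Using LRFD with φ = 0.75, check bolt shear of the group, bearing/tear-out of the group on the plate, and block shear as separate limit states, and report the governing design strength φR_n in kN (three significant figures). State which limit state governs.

153 kN (block shear governs)

Bolt shear: A_b = π·24²/4 = 452.4 mm²; R_n = 372 × 452.4 × 2 × 1 / 1000 = 336.6 kN → 0.75 × 336.6 = 252 kN.
Bearing: edge l_c = 46.5, r_n = 137.3 kN; interior l_c = 68, r_n = 141.7 kN; R_n = 137.3 + 1·141.7 = 279 kN → 209 kN.
Block shear: A_gv = 930, A_nv = 669, A_nt = 123 mm²; R_n = min(0.6F_uA_nv, 0.6F_yA_gv) + U_bs·F_u·A_nt = 203.9 kN → 153 kN.
Block shear governs: 153 kN.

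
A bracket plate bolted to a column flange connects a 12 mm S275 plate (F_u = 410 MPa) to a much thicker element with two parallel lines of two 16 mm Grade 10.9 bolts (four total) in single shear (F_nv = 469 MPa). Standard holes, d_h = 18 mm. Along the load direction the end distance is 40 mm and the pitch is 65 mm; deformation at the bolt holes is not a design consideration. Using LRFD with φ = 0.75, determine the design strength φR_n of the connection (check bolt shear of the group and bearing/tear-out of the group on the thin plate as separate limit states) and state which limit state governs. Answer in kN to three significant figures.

283 kN (bolt shear governs)

Bolt shear: A_b = π·16²/4 = 201.1 mm²; R_n = 469 × 201.1 × 4 × 1 / 1000 = 377.2 kN → 0.75 × 377.2 = 283 kN.
Bearing (1.5 l_c t F_u ≤ 3.0 d t F_u): upper limit = 3.0·16·12·410 / 1000 = 236.2 kN.
  Edge l_c = 40 − 18/2 = 31 → r_n = 228.8 kN; interior l_c = 65 − 18 = 47 → r_n = 236.2 kN.
  R_n,bearing = 2·228.8 + 2·236.2 = 929.9 kN → 0.75 × 929.9 = 697 kN.
Bolt shear governs: 283 kN.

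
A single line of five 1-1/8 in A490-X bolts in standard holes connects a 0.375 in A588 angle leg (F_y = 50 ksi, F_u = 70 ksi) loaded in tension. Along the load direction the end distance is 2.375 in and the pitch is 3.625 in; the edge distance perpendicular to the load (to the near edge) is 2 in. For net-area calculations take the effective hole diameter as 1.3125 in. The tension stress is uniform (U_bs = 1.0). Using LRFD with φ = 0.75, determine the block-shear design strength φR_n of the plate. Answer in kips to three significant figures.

156 kips

Shear plane L_v = 2.375 + 4·3.625 = 16.88 in; A_gv = 16.88 × 0.375 = 6.328 in².
A_nv = (16.88 − 4.5·1.3125) × 0.375 = 4.113 in².
A_nt = (2 − 0.5·1.3125) × 0.375 = 0.5039 in².
0.6 F_u A_nv = 172.8 kips; 0.6 F_y A_gv = 189.8 kips → shear rupture governs the shear term.
R_n = 172.8 + 1.0 × 70 × 0.5039 = 208 kips.
Design strength φR_n = 0.75 × 208 = 156 kips.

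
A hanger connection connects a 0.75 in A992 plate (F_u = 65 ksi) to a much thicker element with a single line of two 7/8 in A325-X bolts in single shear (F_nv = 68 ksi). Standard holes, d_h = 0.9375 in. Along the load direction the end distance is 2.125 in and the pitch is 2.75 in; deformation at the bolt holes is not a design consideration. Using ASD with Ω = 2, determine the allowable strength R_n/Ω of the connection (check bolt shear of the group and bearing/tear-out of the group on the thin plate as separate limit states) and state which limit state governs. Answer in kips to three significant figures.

40.9 kips (bolt shear governs)

Bolt shear: A_b = π·0.875²/4 = 0.6013 in²; R_n = 68 × 0.6013 × 2 × 1 = 81.78 kips → 81.78 / 2 = 40.9 kips.
Bearing (1.5 l_c t F_u ≤ 3.0 d t F_u): upper limit = 3.0·0.875·0.75·65 = 128 kips.
  Edge l_c = 2.125 − 0.9375/2 = 1.656 → r_n = 121.1 kips; interior l_c = 2.75 − 0.9375 = 1.812 → r_n = 128 kips.
  R_n,bearing = 1·121.1 + 1·128 = 249.1 kips → 249.1 / 2 = 125 kips.
Bolt shear governs: 40.9 kips.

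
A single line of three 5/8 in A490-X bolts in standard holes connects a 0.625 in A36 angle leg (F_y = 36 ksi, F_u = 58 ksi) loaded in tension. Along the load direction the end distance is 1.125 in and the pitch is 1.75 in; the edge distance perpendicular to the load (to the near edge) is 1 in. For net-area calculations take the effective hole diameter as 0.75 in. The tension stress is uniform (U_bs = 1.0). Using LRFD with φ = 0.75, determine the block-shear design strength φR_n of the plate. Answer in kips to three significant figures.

61.9 kips

Shear plane L_v = 1.125 + 2·1.75 = 4.625 in; A_gv = 4.625 × 0.625 = 2.891 in².
A_nv = (4.625 − 2.5·0.75) × 0.625 = 1.719 in².
A_nt = (1 − 0.5·0.75) × 0.625 = 0.3906 in².
0.6 F_u A_nv = 59.81 kips; 0.6 F_y A_gv = 62.44 kips → shear rupture governs the shear term.
R_n = 59.81 + 1.0 × 58 × 0.3906 = 82.47 kips.
Design strength φR_n = 0.75 × 82.47 = 61.9 kips.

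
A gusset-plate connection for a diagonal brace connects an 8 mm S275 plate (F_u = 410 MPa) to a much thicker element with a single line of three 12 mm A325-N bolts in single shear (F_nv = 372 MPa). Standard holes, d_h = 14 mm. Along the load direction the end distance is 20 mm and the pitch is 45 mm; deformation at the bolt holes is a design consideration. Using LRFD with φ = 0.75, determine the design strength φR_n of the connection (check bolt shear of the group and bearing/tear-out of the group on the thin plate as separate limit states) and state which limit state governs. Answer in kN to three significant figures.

Bolt shear: A_b = π·12²/4 = 113.1 mm²; R_n = 372 × 113.1 × 3 × 1 / 1000 = 126.2 kN → 0.75 × 126.2 = 94.7 kN.
Bearing (1.2 l_c t F_u ≤ 2.4 d t F_u): upper limit = 2.4·12·8·410 / 1000 = 94.46 kN.
  Edge l_c = 20 − 14/2 = 13 → r_n = 51.17 kN; interior l_c = 45 − 14 = 31 → r_n = 94.46 kN.
  R_n,bearing = 1·51.17 + 2·94.46 = 240.1 kN → 0.75 × 240.1 = 180 kN.
Bolt shear governs: 94.7 kN.

94.7 kN (bolt shear governs)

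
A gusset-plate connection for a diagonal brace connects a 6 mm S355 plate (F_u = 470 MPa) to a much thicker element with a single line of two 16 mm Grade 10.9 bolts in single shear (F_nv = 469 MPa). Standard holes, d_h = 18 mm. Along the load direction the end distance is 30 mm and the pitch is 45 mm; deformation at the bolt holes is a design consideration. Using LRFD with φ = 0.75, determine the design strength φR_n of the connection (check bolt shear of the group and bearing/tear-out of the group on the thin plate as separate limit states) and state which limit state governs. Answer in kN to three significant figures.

122 kN (bearing governs)

Bolt shear: A_b = π·16²/4 = 201.1 mm²; R_n = 469 × 201.1 × 2 × 1 / 1000 = 188.6 kN → 0.75 × 188.6 = 141 kN.
Bearing (1.2 l_c t F_u ≤ 2.4 d t F_u): upper limit = 2.4·16·6·470 / 1000 = 108.3 kN.
  Edge l_c = 30 − 18/2 = 21 → r_n = 71.06 kN; interior l_c = 45 − 18 = 27 → r_n = 91.37 kN.
  R_n,bearing = 1·71.06 + 1·91.37 = 162.4 kN → 0.75 × 162.4 = 122 kN.
Bearing governs: 122 kN.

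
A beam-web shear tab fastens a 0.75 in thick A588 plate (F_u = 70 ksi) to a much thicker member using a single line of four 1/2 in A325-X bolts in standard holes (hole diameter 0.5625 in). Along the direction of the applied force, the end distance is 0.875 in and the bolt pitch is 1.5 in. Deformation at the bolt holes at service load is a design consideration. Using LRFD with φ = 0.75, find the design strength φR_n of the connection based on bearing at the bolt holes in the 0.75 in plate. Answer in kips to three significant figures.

161 kips

Per bolt r_n = 1.2 l_c t F_u ≤ 2.4 d t F_u; upper limit = 2.4 × 0.5 × 0.75 × 70 = 63 kips.
Edge bolt: l_c = 0.875 − 0.5625/2 = 0.5938 in → 1.2 × 0.5938 × 0.75 × 70 = 37.41 → r_n = 37.41 kips.
Interior bolts: l_c = 1.5 − 0.5625 = 0.9375 in → 1.2 × 0.9375 × 0.75 × 70 = 59.06 → r_n = 59.06 kips.
R_n = 1 × 37.41 + 3 × 59.06 = 214.6 kips.
Design strength φR_n = 0.75 × 214.6 = 161 kips.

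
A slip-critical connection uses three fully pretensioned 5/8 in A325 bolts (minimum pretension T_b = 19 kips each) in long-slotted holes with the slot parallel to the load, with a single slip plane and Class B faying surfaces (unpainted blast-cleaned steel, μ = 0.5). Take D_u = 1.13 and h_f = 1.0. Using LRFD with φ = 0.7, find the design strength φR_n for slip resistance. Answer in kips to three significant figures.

R_n = μ · D_u · h_f · T_b · n_s · n_b = 0.5 × 1.13 × 1.0 × 19 × 1 × 3 = 32.2 kips.
Design strength φR_n = 0.7 × 32.2 = 22.5 kips.

22.5 kips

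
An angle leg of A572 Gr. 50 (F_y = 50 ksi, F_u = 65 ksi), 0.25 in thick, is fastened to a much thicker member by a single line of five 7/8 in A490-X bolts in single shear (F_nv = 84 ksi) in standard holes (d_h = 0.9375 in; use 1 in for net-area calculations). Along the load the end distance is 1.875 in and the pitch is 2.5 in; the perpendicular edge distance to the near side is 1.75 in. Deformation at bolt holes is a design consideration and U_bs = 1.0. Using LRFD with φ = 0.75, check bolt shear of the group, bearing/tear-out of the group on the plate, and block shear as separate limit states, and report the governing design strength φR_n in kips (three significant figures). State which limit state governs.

69.2 kips (block shear governs)

Bolt shear: A_b = π·0.875²/4 = 0.6013 in²; R_n = 84 × 0.6013 × 5 × 1 = 252.6 kips → 0.75 × 252.6 = 189 kips.
Bearing: edge l_c = 1.406, r_n = 27.42 kips; interior l_c = 1.562, r_n = 30.47 kips; R_n = 27.42 + 4·30.47 = 149.3 kips → 112 kips.
Block shear: A_gv = 2.969, A_nv = 1.844, A_nt = 0.3125 in²; R_n = min(0.6F_uA_nv, 0.6F_yA_gv) + U_bs·F_u·A_nt = 92.22 kips → 69.2 kips.
Block shear governs: 69.2 kips.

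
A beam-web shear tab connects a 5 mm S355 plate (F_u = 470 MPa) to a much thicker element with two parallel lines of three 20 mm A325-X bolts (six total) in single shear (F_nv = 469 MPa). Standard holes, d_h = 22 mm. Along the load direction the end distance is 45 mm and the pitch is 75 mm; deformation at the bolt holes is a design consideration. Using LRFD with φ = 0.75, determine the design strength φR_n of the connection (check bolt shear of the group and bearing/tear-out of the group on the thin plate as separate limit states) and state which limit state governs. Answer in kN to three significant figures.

482 kN (bearing governs)

Bolt shear: A_b = π·20²/4 = 314.2 mm²; R_n = 469 × 314.2 × 6 × 1 / 1000 = 884 kN → 0.75 × 884 = 663 kN.
Bearing (1.2 l_c t F_u ≤ 2.4 d t F_u): upper limit = 2.4·20·5·470 / 1000 = 112.8 kN.
  Edge l_c = 45 − 22/2 = 34 → r_n = 95.88 kN; interior l_c = 75 − 22 = 53 → r_n = 112.8 kN.
  R_n,bearing = 2·95.88 + 4·112.8 = 643 kN → 0.75 × 643 = 482 kN.
Bearing governs: 482 kN.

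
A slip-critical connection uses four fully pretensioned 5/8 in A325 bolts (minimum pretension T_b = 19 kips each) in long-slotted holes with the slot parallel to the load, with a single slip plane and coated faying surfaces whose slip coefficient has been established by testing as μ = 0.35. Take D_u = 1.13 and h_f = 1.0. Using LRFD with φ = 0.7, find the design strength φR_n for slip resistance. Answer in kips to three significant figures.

R_n = μ · D_u · h_f · T_b · n_s · n_b = 0.35 × 1.13 × 1.0 × 19 × 1 × 4 = 30.06 kips.
Design strength φR_n = 0.7 × 30.06 = 21 kips.

21 kips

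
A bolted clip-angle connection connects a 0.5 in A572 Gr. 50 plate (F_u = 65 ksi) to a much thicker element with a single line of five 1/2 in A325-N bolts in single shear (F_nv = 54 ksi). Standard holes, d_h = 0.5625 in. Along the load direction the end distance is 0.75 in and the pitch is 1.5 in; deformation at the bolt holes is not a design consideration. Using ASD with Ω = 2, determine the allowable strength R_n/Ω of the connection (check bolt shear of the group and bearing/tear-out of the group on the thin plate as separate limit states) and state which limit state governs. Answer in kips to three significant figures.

Bolt shear: A_b = π·0.5²/4 = 0.1963 in²; R_n = 54 × 0.1963 × 5 × 1 = 53.01 kips → 53.01 / 2 = 26.5 kips.
Bearing (1.5 l_c t F_u ≤ 3.0 d t F_u): upper limit = 3.0·0.5·0.5·65 = 48.75 kips.
  Edge l_c = 0.75 − 0.5625/2 = 0.4688 → r_n = 22.85 kips; interior l_c = 1.5 − 0.5625 = 0.9375 → r_n = 45.7 kips.
  R_n,bearing = 1·22.85 + 4·45.7 = 205.7 kips → 205.7 / 2 = 103 kips.
Bolt shear governs: 26.5 kips.

26.5 kips (bolt shear governs)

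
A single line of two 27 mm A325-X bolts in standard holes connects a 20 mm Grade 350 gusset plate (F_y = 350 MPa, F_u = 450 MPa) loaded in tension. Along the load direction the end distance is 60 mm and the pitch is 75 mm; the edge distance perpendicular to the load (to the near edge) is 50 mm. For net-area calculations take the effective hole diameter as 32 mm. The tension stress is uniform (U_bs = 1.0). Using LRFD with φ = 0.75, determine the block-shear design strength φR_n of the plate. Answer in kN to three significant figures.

582 kN

Shear plane L_v = 60 + 1·75 = 135 mm; A_gv = 135 × 20 = 2700 mm².
A_nv = (135 − 1.5·32) × 20 = 1740 mm².
A_nt = (50 − 0.5·32) × 20 = 680 mm².
0.6 F_u A_nv = 469.8 kN; 0.6 F_y A_gv = 567 kN → shear rupture governs the shear term.
R_n = 469.8 + 1.0 × 450 × 680 / 1000 = 775.8 kN.
Design strength φR_n = 0.75 × 775.8 = 582 kN.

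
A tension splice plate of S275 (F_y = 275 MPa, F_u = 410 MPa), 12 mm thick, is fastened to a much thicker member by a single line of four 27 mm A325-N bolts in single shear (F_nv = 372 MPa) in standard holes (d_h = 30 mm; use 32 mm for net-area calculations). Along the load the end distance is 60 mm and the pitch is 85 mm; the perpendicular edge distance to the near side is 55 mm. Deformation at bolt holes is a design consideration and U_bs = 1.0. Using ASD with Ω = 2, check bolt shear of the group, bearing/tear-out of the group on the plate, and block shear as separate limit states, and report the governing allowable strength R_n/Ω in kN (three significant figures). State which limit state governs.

396 kN (block shear governs)

Bolt shear: A_b = π·27²/4 = 572.6 mm²; R_n = 372 × 572.6 × 4 × 1 / 1000 = 852 kN → 852 / 2 = 426 kN.
Bearing: edge l_c = 45, r_n = 265.7 kN; interior l_c = 55, r_n = 318.8 kN; R_n = 265.7 + 3·318.8 = 1222 kN → 611 kN.
Block shear: A_gv = 3780, A_nv = 2436, A_nt = 468 mm²; R_n = min(0.6F_uA_nv, 0.6F_yA_gv) + U_bs·F_u·A_nt = 791.1 kN → 396 kN.
Block shear governs: 396 kN.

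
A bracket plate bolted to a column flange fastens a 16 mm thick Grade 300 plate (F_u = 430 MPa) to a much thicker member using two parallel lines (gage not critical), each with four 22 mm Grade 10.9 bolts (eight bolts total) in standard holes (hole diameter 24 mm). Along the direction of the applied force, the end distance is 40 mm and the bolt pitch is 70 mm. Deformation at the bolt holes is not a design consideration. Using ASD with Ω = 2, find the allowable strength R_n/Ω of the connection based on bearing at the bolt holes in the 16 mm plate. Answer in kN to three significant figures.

Per bolt r_n = 1.5 l_c t F_u ≤ 3.0 d t F_u; upper limit = 3.0 × 22 × 16 × 430 / 1000 = 454.1 kN.
Edge bolt: l_c = 40 − 24/2 = 28 mm → 1.5 × 28 × 16 × 430 / 1000 = 289 → r_n = 289 kN.
Interior bolts: l_c = 70 − 24 = 46 mm → 1.5 × 46 × 16 × 430 / 1000 = 474.7 → r_n = 454.1 kN.
R_n = 2 × 289 + 6 × 454.1 = 3302 kN.
Allowable strength R_n/Ω = 3302 / 2 = 1650 kN.

1650 kN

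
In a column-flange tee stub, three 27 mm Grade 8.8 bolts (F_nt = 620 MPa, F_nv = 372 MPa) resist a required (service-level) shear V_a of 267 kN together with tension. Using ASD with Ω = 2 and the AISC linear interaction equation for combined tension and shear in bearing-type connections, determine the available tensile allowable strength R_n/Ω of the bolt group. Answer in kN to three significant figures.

A_b = π·27²/4 = 572.6 mm²; f_rv = 267 × 1000 / (3 × 572.6) = 155.4 MPa.
F'_nt = 1.3 F_nt − (Ω F_nt / F_nv) f_rv = 1.3·620 − (2·620/372)·155.4 = 287.9 MPa, capped at F_nt → F'_nt = 287.9 MPa.
R_n = F'_nt · A_b · n = 287.9 × 572.6 × 3 / 1000 = 494.4 kN.
Allowable strength R_n/Ω = 494.4 / 2 = 247 kN.

247 kN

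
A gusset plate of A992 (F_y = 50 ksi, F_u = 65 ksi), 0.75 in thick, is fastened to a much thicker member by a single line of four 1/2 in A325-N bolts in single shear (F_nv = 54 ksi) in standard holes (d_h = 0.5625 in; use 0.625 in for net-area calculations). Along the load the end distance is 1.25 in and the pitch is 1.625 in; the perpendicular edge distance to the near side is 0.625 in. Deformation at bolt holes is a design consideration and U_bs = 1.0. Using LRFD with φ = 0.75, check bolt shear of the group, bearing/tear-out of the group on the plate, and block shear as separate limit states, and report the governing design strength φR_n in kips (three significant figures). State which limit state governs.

Bolt shear: A_b = π·0.5²/4 = 0.1963 in²; R_n = 54 × 0.1963 × 4 × 1 = 42.41 kips → 0.75 × 42.41 = 31.8 kips.
Bearing: edge l_c = 0.9688, r_n = 56.67 kips; interior l_c = 1.062, r_n = 58.5 kips; R_n = 56.67 + 3·58.5 = 232.2 kips → 174 kips.
Block shear: A_gv = 4.594, A_nv = 2.953, A_nt = 0.2344 in²; R_n = min(0.6F_uA_nv, 0.6F_yA_gv) + U_bs·F_u·A_nt = 130.4 kips → 97.8 kips.
Bolt shear governs: 31.8 kips.

31.8 kips (bolt shear governs)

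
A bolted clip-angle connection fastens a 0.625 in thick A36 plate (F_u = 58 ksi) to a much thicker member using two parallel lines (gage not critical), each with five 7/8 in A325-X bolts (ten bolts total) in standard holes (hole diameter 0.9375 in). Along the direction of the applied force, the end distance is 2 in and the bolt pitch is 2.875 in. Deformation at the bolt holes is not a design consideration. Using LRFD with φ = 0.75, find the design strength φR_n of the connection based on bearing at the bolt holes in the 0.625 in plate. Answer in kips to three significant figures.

Per bolt r_n = 1.5 l_c t F_u ≤ 3.0 d t F_u; upper limit = 3.0 × 0.875 × 0.625 × 58 = 95.16 kips.
Edge bolt: l_c = 2 − 0.9375/2 = 1.531 in → 1.5 × 1.531 × 0.625 × 58 = 83.26 → r_n = 83.26 kips.
Interior bolts: l_c = 2.875 − 0.9375 = 1.938 in → 1.5 × 1.938 × 0.625 × 58 = 105.4 → r_n = 95.16 kips.
R_n = 2 × 83.26 + 8 × 95.16 = 927.8 kips.
Design strength φR_n = 0.75 × 927.8 = 696 kips.

696 kips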